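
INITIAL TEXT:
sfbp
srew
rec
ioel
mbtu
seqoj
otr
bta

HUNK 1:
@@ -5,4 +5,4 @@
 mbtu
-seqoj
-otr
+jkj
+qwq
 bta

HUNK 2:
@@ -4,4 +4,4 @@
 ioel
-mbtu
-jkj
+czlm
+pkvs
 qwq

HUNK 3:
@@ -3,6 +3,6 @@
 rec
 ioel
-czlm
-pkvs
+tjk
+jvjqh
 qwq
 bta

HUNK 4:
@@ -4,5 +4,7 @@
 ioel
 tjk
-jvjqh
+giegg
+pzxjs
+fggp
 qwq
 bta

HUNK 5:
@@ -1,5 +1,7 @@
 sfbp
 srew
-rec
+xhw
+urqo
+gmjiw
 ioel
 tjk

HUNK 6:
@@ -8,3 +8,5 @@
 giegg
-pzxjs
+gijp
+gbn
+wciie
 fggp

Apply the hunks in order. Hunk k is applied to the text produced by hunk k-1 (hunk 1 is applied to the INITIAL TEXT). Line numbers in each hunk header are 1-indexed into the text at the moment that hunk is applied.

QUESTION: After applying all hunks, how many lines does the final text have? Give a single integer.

Hunk 1: at line 5 remove [seqoj,otr] add [jkj,qwq] -> 8 lines: sfbp srew rec ioel mbtu jkj qwq bta
Hunk 2: at line 4 remove [mbtu,jkj] add [czlm,pkvs] -> 8 lines: sfbp srew rec ioel czlm pkvs qwq bta
Hunk 3: at line 3 remove [czlm,pkvs] add [tjk,jvjqh] -> 8 lines: sfbp srew rec ioel tjk jvjqh qwq bta
Hunk 4: at line 4 remove [jvjqh] add [giegg,pzxjs,fggp] -> 10 lines: sfbp srew rec ioel tjk giegg pzxjs fggp qwq bta
Hunk 5: at line 1 remove [rec] add [xhw,urqo,gmjiw] -> 12 lines: sfbp srew xhw urqo gmjiw ioel tjk giegg pzxjs fggp qwq bta
Hunk 6: at line 8 remove [pzxjs] add [gijp,gbn,wciie] -> 14 lines: sfbp srew xhw urqo gmjiw ioel tjk giegg gijp gbn wciie fggp qwq bta
Final line count: 14

Answer: 14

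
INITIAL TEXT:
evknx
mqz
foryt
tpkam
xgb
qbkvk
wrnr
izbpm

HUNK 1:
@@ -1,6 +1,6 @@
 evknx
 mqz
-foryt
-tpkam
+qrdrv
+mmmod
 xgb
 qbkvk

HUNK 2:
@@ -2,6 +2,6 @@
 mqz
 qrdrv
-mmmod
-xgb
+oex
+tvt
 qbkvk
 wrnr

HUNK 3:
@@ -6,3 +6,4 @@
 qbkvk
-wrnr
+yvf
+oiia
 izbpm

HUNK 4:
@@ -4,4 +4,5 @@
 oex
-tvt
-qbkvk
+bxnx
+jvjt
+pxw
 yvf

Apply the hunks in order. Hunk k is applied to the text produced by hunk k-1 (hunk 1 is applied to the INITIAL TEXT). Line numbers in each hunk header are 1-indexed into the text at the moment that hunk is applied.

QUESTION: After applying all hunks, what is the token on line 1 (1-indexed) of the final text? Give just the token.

Hunk 1: at line 1 remove [foryt,tpkam] add [qrdrv,mmmod] -> 8 lines: evknx mqz qrdrv mmmod xgb qbkvk wrnr izbpm
Hunk 2: at line 2 remove [mmmod,xgb] add [oex,tvt] -> 8 lines: evknx mqz qrdrv oex tvt qbkvk wrnr izbpm
Hunk 3: at line 6 remove [wrnr] add [yvf,oiia] -> 9 lines: evknx mqz qrdrv oex tvt qbkvk yvf oiia izbpm
Hunk 4: at line 4 remove [tvt,qbkvk] add [bxnx,jvjt,pxw] -> 10 lines: evknx mqz qrdrv oex bxnx jvjt pxw yvf oiia izbpm
Final line 1: evknx

Answer: evknx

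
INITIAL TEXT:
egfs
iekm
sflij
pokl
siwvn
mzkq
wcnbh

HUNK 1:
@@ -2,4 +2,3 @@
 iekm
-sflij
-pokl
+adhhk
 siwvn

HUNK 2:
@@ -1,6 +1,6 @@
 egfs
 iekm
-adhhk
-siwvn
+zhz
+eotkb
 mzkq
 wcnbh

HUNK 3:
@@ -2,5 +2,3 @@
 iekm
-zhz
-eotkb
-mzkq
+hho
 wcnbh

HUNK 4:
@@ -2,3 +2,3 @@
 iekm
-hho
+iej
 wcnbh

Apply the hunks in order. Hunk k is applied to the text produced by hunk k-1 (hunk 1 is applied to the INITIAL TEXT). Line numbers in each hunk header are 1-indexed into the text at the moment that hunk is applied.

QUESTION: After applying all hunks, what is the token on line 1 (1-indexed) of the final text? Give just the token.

Hunk 1: at line 2 remove [sflij,pokl] add [adhhk] -> 6 lines: egfs iekm adhhk siwvn mzkq wcnbh
Hunk 2: at line 1 remove [adhhk,siwvn] add [zhz,eotkb] -> 6 lines: egfs iekm zhz eotkb mzkq wcnbh
Hunk 3: at line 2 remove [zhz,eotkb,mzkq] add [hho] -> 4 lines: egfs iekm hho wcnbh
Hunk 4: at line 2 remove [hho] add [iej] -> 4 lines: egfs iekm iej wcnbh
Final line 1: egfs

Answer: egfs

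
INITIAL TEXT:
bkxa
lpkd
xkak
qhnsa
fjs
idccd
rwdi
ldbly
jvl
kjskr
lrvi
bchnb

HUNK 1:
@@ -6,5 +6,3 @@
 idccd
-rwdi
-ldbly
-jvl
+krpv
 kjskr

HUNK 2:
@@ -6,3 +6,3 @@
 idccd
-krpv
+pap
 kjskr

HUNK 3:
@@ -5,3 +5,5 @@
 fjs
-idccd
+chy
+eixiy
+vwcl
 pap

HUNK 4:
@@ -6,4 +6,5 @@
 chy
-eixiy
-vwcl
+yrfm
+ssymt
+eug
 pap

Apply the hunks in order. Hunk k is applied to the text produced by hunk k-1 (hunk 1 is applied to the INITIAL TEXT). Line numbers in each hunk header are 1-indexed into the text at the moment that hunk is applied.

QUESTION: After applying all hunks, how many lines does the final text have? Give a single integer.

Answer: 13

Derivation:
Hunk 1: at line 6 remove [rwdi,ldbly,jvl] add [krpv] -> 10 lines: bkxa lpkd xkak qhnsa fjs idccd krpv kjskr lrvi bchnb
Hunk 2: at line 6 remove [krpv] add [pap] -> 10 lines: bkxa lpkd xkak qhnsa fjs idccd pap kjskr lrvi bchnb
Hunk 3: at line 5 remove [idccd] add [chy,eixiy,vwcl] -> 12 lines: bkxa lpkd xkak qhnsa fjs chy eixiy vwcl pap kjskr lrvi bchnb
Hunk 4: at line 6 remove [eixiy,vwcl] add [yrfm,ssymt,eug] -> 13 lines: bkxa lpkd xkak qhnsa fjs chy yrfm ssymt eug pap kjskr lrvi bchnb
Final line count: 13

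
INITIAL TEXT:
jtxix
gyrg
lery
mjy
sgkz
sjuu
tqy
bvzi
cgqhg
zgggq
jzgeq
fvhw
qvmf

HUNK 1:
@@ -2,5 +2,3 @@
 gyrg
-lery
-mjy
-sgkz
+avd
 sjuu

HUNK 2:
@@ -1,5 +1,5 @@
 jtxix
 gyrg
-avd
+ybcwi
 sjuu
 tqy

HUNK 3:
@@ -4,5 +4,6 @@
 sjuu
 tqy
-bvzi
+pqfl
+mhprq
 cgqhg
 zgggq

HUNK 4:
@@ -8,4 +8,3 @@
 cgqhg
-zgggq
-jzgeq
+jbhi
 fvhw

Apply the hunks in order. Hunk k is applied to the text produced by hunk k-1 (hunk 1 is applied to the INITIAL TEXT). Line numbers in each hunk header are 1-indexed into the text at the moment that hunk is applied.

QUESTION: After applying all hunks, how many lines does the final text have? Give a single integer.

Hunk 1: at line 2 remove [lery,mjy,sgkz] add [avd] -> 11 lines: jtxix gyrg avd sjuu tqy bvzi cgqhg zgggq jzgeq fvhw qvmf
Hunk 2: at line 1 remove [avd] add [ybcwi] -> 11 lines: jtxix gyrg ybcwi sjuu tqy bvzi cgqhg zgggq jzgeq fvhw qvmf
Hunk 3: at line 4 remove [bvzi] add [pqfl,mhprq] -> 12 lines: jtxix gyrg ybcwi sjuu tqy pqfl mhprq cgqhg zgggq jzgeq fvhw qvmf
Hunk 4: at line 8 remove [zgggq,jzgeq] add [jbhi] -> 11 lines: jtxix gyrg ybcwi sjuu tqy pqfl mhprq cgqhg jbhi fvhw qvmf
Final line count: 11

Answer: 11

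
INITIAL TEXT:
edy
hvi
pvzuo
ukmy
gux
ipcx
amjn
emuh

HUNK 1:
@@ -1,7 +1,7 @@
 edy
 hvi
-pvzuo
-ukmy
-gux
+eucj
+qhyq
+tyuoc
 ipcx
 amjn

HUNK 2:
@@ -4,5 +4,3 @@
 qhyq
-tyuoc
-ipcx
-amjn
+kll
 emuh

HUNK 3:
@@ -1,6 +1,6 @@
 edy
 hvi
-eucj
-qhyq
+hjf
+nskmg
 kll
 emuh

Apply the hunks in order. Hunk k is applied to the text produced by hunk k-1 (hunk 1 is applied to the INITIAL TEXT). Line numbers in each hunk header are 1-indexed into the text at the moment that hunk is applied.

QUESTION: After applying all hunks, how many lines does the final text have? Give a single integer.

Hunk 1: at line 1 remove [pvzuo,ukmy,gux] add [eucj,qhyq,tyuoc] -> 8 lines: edy hvi eucj qhyq tyuoc ipcx amjn emuh
Hunk 2: at line 4 remove [tyuoc,ipcx,amjn] add [kll] -> 6 lines: edy hvi eucj qhyq kll emuh
Hunk 3: at line 1 remove [eucj,qhyq] add [hjf,nskmg] -> 6 lines: edy hvi hjf nskmg kll emuh
Final line count: 6

Answer: 6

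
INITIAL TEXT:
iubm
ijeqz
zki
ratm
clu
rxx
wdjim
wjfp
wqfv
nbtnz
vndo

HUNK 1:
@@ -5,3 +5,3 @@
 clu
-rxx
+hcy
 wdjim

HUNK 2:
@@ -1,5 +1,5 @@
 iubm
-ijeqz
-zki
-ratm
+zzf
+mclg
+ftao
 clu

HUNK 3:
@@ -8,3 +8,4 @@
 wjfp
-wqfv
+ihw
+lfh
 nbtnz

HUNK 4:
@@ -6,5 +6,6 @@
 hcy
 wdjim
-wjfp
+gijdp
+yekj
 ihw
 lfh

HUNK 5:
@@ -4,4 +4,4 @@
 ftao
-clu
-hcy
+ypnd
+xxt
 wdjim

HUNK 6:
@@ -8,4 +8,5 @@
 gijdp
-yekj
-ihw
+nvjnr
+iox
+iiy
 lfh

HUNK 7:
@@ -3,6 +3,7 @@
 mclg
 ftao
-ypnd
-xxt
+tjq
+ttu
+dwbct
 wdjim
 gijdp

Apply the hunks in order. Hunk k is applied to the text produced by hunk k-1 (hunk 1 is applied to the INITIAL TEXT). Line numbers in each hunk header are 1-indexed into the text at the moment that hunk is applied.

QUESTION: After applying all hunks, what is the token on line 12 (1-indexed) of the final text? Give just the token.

Hunk 1: at line 5 remove [rxx] add [hcy] -> 11 lines: iubm ijeqz zki ratm clu hcy wdjim wjfp wqfv nbtnz vndo
Hunk 2: at line 1 remove [ijeqz,zki,ratm] add [zzf,mclg,ftao] -> 11 lines: iubm zzf mclg ftao clu hcy wdjim wjfp wqfv nbtnz vndo
Hunk 3: at line 8 remove [wqfv] add [ihw,lfh] -> 12 lines: iubm zzf mclg ftao clu hcy wdjim wjfp ihw lfh nbtnz vndo
Hunk 4: at line 6 remove [wjfp] add [gijdp,yekj] -> 13 lines: iubm zzf mclg ftao clu hcy wdjim gijdp yekj ihw lfh nbtnz vndo
Hunk 5: at line 4 remove [clu,hcy] add [ypnd,xxt] -> 13 lines: iubm zzf mclg ftao ypnd xxt wdjim gijdp yekj ihw lfh nbtnz vndo
Hunk 6: at line 8 remove [yekj,ihw] add [nvjnr,iox,iiy] -> 14 lines: iubm zzf mclg ftao ypnd xxt wdjim gijdp nvjnr iox iiy lfh nbtnz vndo
Hunk 7: at line 3 remove [ypnd,xxt] add [tjq,ttu,dwbct] -> 15 lines: iubm zzf mclg ftao tjq ttu dwbct wdjim gijdp nvjnr iox iiy lfh nbtnz vndo
Final line 12: iiy

Answer: iiy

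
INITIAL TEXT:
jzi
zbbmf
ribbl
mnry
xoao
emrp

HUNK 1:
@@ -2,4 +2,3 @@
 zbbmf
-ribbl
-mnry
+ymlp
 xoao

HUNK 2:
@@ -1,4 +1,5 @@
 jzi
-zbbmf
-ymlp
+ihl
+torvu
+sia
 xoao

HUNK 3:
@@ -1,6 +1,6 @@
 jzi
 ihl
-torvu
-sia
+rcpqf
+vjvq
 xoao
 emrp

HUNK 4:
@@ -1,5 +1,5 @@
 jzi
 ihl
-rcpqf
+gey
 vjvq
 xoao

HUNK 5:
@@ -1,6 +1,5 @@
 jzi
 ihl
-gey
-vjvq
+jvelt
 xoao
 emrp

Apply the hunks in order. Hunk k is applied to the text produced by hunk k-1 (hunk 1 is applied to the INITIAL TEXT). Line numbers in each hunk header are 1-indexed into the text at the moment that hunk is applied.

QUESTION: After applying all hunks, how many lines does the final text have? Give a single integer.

Hunk 1: at line 2 remove [ribbl,mnry] add [ymlp] -> 5 lines: jzi zbbmf ymlp xoao emrp
Hunk 2: at line 1 remove [zbbmf,ymlp] add [ihl,torvu,sia] -> 6 lines: jzi ihl torvu sia xoao emrp
Hunk 3: at line 1 remove [torvu,sia] add [rcpqf,vjvq] -> 6 lines: jzi ihl rcpqf vjvq xoao emrp
Hunk 4: at line 1 remove [rcpqf] add [gey] -> 6 lines: jzi ihl gey vjvq xoao emrp
Hunk 5: at line 1 remove [gey,vjvq] add [jvelt] -> 5 lines: jzi ihl jvelt xoao emrp
Final line count: 5

Answer: 5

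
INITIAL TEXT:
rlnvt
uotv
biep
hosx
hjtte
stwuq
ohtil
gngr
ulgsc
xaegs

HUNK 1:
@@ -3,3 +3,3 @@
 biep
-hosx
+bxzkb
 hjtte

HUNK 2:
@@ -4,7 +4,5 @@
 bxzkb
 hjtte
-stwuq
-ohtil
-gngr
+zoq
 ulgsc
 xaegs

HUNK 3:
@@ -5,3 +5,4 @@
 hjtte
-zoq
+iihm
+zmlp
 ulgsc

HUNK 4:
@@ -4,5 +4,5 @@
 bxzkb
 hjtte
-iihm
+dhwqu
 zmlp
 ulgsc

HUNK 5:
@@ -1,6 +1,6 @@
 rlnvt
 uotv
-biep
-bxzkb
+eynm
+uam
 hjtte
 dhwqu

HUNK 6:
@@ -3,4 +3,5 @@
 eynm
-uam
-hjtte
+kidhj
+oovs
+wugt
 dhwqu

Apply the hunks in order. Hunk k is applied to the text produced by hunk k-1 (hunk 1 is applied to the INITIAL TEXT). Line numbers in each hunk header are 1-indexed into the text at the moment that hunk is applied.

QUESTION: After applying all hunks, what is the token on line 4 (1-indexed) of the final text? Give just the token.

Answer: kidhj

Derivation:
Hunk 1: at line 3 remove [hosx] add [bxzkb] -> 10 lines: rlnvt uotv biep bxzkb hjtte stwuq ohtil gngr ulgsc xaegs
Hunk 2: at line 4 remove [stwuq,ohtil,gngr] add [zoq] -> 8 lines: rlnvt uotv biep bxzkb hjtte zoq ulgsc xaegs
Hunk 3: at line 5 remove [zoq] add [iihm,zmlp] -> 9 lines: rlnvt uotv biep bxzkb hjtte iihm zmlp ulgsc xaegs
Hunk 4: at line 4 remove [iihm] add [dhwqu] -> 9 lines: rlnvt uotv biep bxzkb hjtte dhwqu zmlp ulgsc xaegs
Hunk 5: at line 1 remove [biep,bxzkb] add [eynm,uam] -> 9 lines: rlnvt uotv eynm uam hjtte dhwqu zmlp ulgsc xaegs
Hunk 6: at line 3 remove [uam,hjtte] add [kidhj,oovs,wugt] -> 10 lines: rlnvt uotv eynm kidhj oovs wugt dhwqu zmlp ulgsc xaegs
Final line 4: kidhj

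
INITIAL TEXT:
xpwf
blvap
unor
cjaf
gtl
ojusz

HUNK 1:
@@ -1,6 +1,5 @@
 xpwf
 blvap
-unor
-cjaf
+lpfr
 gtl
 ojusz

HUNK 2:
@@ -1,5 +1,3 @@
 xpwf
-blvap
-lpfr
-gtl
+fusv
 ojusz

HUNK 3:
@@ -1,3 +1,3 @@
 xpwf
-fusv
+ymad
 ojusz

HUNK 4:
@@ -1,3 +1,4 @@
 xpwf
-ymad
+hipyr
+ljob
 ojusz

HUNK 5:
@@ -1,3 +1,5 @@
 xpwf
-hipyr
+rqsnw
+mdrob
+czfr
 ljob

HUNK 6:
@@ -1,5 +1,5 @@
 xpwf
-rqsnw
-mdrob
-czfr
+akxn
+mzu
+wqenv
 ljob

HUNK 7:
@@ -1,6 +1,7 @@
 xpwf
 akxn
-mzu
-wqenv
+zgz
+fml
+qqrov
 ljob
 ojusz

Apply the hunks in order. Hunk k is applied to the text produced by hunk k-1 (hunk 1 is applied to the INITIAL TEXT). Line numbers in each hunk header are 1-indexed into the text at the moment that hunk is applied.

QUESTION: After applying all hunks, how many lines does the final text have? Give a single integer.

Hunk 1: at line 1 remove [unor,cjaf] add [lpfr] -> 5 lines: xpwf blvap lpfr gtl ojusz
Hunk 2: at line 1 remove [blvap,lpfr,gtl] add [fusv] -> 3 lines: xpwf fusv ojusz
Hunk 3: at line 1 remove [fusv] add [ymad] -> 3 lines: xpwf ymad ojusz
Hunk 4: at line 1 remove [ymad] add [hipyr,ljob] -> 4 lines: xpwf hipyr ljob ojusz
Hunk 5: at line 1 remove [hipyr] add [rqsnw,mdrob,czfr] -> 6 lines: xpwf rqsnw mdrob czfr ljob ojusz
Hunk 6: at line 1 remove [rqsnw,mdrob,czfr] add [akxn,mzu,wqenv] -> 6 lines: xpwf akxn mzu wqenv ljob ojusz
Hunk 7: at line 1 remove [mzu,wqenv] add [zgz,fml,qqrov] -> 7 lines: xpwf akxn zgz fml qqrov ljob ojusz
Final line count: 7

Answer: 7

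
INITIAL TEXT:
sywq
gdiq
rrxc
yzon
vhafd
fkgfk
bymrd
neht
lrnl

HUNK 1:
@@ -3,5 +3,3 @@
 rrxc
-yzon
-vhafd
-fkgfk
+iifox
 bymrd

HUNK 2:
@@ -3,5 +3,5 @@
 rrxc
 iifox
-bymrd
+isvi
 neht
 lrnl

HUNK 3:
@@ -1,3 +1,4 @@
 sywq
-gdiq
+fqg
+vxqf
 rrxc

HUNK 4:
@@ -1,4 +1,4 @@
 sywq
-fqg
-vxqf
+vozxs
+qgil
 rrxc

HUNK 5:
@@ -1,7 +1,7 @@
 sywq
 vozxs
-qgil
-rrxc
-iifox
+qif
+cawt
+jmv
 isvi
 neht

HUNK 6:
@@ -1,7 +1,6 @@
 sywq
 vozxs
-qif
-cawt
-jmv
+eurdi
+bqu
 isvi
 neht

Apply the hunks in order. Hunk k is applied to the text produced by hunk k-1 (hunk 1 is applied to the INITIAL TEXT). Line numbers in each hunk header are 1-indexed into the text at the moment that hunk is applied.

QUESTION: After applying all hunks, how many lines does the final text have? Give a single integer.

Hunk 1: at line 3 remove [yzon,vhafd,fkgfk] add [iifox] -> 7 lines: sywq gdiq rrxc iifox bymrd neht lrnl
Hunk 2: at line 3 remove [bymrd] add [isvi] -> 7 lines: sywq gdiq rrxc iifox isvi neht lrnl
Hunk 3: at line 1 remove [gdiq] add [fqg,vxqf] -> 8 lines: sywq fqg vxqf rrxc iifox isvi neht lrnl
Hunk 4: at line 1 remove [fqg,vxqf] add [vozxs,qgil] -> 8 lines: sywq vozxs qgil rrxc iifox isvi neht lrnl
Hunk 5: at line 1 remove [qgil,rrxc,iifox] add [qif,cawt,jmv] -> 8 lines: sywq vozxs qif cawt jmv isvi neht lrnl
Hunk 6: at line 1 remove [qif,cawt,jmv] add [eurdi,bqu] -> 7 lines: sywq vozxs eurdi bqu isvi neht lrnl
Final line count: 7

Answer: 7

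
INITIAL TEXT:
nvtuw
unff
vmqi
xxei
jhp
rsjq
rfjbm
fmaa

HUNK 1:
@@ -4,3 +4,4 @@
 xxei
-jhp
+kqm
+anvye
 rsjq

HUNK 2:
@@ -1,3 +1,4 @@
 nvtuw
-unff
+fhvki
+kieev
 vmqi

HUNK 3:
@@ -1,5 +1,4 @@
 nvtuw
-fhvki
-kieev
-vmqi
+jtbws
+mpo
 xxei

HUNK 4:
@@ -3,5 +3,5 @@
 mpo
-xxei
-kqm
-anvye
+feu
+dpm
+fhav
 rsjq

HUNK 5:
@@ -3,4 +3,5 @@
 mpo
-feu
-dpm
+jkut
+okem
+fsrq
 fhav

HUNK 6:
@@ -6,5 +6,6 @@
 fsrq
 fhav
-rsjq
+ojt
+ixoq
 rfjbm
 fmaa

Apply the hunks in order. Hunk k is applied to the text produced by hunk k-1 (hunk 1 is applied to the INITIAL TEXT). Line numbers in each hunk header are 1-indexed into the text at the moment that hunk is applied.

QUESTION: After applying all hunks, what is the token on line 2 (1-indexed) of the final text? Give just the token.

Answer: jtbws

Derivation:
Hunk 1: at line 4 remove [jhp] add [kqm,anvye] -> 9 lines: nvtuw unff vmqi xxei kqm anvye rsjq rfjbm fmaa
Hunk 2: at line 1 remove [unff] add [fhvki,kieev] -> 10 lines: nvtuw fhvki kieev vmqi xxei kqm anvye rsjq rfjbm fmaa
Hunk 3: at line 1 remove [fhvki,kieev,vmqi] add [jtbws,mpo] -> 9 lines: nvtuw jtbws mpo xxei kqm anvye rsjq rfjbm fmaa
Hunk 4: at line 3 remove [xxei,kqm,anvye] add [feu,dpm,fhav] -> 9 lines: nvtuw jtbws mpo feu dpm fhav rsjq rfjbm fmaa
Hunk 5: at line 3 remove [feu,dpm] add [jkut,okem,fsrq] -> 10 lines: nvtuw jtbws mpo jkut okem fsrq fhav rsjq rfjbm fmaa
Hunk 6: at line 6 remove [rsjq] add [ojt,ixoq] -> 11 lines: nvtuw jtbws mpo jkut okem fsrq fhav ojt ixoq rfjbm fmaa
Final line 2: jtbws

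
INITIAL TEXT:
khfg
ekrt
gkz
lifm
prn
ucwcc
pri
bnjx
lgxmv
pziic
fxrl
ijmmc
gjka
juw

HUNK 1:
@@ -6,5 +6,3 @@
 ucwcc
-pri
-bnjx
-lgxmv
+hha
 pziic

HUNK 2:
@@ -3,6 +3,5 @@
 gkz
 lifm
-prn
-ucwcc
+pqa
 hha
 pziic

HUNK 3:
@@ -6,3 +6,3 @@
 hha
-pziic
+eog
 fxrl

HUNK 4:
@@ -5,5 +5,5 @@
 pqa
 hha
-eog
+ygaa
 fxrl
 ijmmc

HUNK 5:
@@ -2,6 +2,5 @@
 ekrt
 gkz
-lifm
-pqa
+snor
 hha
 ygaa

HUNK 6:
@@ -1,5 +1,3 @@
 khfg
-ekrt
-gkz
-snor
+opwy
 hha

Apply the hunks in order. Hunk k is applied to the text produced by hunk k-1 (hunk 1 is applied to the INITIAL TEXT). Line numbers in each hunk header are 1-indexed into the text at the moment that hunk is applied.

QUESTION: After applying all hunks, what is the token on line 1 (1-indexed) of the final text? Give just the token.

Answer: khfg

Derivation:
Hunk 1: at line 6 remove [pri,bnjx,lgxmv] add [hha] -> 12 lines: khfg ekrt gkz lifm prn ucwcc hha pziic fxrl ijmmc gjka juw
Hunk 2: at line 3 remove [prn,ucwcc] add [pqa] -> 11 lines: khfg ekrt gkz lifm pqa hha pziic fxrl ijmmc gjka juw
Hunk 3: at line 6 remove [pziic] add [eog] -> 11 lines: khfg ekrt gkz lifm pqa hha eog fxrl ijmmc gjka juw
Hunk 4: at line 5 remove [eog] add [ygaa] -> 11 lines: khfg ekrt gkz lifm pqa hha ygaa fxrl ijmmc gjka juw
Hunk 5: at line 2 remove [lifm,pqa] add [snor] -> 10 lines: khfg ekrt gkz snor hha ygaa fxrl ijmmc gjka juw
Hunk 6: at line 1 remove [ekrt,gkz,snor] add [opwy] -> 8 lines: khfg opwy hha ygaa fxrl ijmmc gjka juw
Final line 1: khfg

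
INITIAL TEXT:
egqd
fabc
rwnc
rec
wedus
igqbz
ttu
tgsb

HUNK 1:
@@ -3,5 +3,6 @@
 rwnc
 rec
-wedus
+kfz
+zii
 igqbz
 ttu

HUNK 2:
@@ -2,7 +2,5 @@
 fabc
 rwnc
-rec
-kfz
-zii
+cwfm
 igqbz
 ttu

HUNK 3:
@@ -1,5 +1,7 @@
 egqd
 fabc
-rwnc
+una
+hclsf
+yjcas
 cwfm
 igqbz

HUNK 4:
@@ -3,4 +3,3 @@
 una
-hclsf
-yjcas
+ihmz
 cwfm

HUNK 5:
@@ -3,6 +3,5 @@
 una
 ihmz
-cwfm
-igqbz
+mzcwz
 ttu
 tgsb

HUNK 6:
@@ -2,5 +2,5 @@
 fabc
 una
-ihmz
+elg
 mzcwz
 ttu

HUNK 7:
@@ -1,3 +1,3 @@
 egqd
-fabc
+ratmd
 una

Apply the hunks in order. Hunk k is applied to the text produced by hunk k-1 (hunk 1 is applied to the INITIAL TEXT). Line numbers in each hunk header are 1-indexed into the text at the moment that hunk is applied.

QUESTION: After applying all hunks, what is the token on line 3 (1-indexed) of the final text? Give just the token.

Answer: una

Derivation:
Hunk 1: at line 3 remove [wedus] add [kfz,zii] -> 9 lines: egqd fabc rwnc rec kfz zii igqbz ttu tgsb
Hunk 2: at line 2 remove [rec,kfz,zii] add [cwfm] -> 7 lines: egqd fabc rwnc cwfm igqbz ttu tgsb
Hunk 3: at line 1 remove [rwnc] add [una,hclsf,yjcas] -> 9 lines: egqd fabc una hclsf yjcas cwfm igqbz ttu tgsb
Hunk 4: at line 3 remove [hclsf,yjcas] add [ihmz] -> 8 lines: egqd fabc una ihmz cwfm igqbz ttu tgsb
Hunk 5: at line 3 remove [cwfm,igqbz] add [mzcwz] -> 7 lines: egqd fabc una ihmz mzcwz ttu tgsb
Hunk 6: at line 2 remove [ihmz] add [elg] -> 7 lines: egqd fabc una elg mzcwz ttu tgsb
Hunk 7: at line 1 remove [fabc] add [ratmd] -> 7 lines: egqd ratmd una elg mzcwz ttu tgsb
Final line 3: una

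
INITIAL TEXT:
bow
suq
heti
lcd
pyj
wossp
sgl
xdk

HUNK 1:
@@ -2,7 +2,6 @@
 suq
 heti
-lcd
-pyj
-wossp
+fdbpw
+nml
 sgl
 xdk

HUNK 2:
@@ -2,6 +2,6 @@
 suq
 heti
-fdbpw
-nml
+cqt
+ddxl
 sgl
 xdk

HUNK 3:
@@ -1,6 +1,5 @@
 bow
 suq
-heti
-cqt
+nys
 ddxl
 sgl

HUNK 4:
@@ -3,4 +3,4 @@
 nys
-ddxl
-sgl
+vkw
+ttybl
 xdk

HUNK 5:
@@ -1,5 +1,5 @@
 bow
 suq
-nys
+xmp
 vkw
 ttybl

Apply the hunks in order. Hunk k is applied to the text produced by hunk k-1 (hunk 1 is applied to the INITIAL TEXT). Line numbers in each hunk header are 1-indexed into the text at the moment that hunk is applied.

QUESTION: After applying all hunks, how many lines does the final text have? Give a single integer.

Hunk 1: at line 2 remove [lcd,pyj,wossp] add [fdbpw,nml] -> 7 lines: bow suq heti fdbpw nml sgl xdk
Hunk 2: at line 2 remove [fdbpw,nml] add [cqt,ddxl] -> 7 lines: bow suq heti cqt ddxl sgl xdk
Hunk 3: at line 1 remove [heti,cqt] add [nys] -> 6 lines: bow suq nys ddxl sgl xdk
Hunk 4: at line 3 remove [ddxl,sgl] add [vkw,ttybl] -> 6 lines: bow suq nys vkw ttybl xdk
Hunk 5: at line 1 remove [nys] add [xmp] -> 6 lines: bow suq xmp vkw ttybl xdk
Final line count: 6

Answer: 6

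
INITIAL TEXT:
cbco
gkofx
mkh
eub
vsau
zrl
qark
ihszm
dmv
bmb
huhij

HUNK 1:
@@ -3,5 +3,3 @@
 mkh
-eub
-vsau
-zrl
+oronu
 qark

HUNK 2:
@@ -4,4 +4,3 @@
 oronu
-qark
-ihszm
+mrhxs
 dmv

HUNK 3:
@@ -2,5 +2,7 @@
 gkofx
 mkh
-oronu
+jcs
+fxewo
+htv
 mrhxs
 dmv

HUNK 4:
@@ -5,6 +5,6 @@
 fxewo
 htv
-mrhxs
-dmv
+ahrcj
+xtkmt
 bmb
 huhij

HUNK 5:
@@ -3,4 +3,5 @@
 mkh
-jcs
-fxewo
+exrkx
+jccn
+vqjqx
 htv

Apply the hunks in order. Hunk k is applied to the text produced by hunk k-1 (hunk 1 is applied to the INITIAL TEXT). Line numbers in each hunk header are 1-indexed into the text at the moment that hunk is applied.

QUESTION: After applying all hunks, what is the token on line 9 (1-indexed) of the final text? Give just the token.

Hunk 1: at line 3 remove [eub,vsau,zrl] add [oronu] -> 9 lines: cbco gkofx mkh oronu qark ihszm dmv bmb huhij
Hunk 2: at line 4 remove [qark,ihszm] add [mrhxs] -> 8 lines: cbco gkofx mkh oronu mrhxs dmv bmb huhij
Hunk 3: at line 2 remove [oronu] add [jcs,fxewo,htv] -> 10 lines: cbco gkofx mkh jcs fxewo htv mrhxs dmv bmb huhij
Hunk 4: at line 5 remove [mrhxs,dmv] add [ahrcj,xtkmt] -> 10 lines: cbco gkofx mkh jcs fxewo htv ahrcj xtkmt bmb huhij
Hunk 5: at line 3 remove [jcs,fxewo] add [exrkx,jccn,vqjqx] -> 11 lines: cbco gkofx mkh exrkx jccn vqjqx htv ahrcj xtkmt bmb huhij
Final line 9: xtkmt

Answer: xtkmt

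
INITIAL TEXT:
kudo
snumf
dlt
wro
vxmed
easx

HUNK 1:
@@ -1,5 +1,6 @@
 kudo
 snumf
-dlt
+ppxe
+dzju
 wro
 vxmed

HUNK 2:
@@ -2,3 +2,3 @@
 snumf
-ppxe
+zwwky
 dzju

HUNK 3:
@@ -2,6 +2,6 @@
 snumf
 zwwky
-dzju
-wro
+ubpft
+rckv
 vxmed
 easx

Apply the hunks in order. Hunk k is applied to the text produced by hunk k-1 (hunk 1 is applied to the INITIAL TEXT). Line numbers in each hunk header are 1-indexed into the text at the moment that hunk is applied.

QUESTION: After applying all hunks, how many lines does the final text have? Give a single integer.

Answer: 7

Derivation:
Hunk 1: at line 1 remove [dlt] add [ppxe,dzju] -> 7 lines: kudo snumf ppxe dzju wro vxmed easx
Hunk 2: at line 2 remove [ppxe] add [zwwky] -> 7 lines: kudo snumf zwwky dzju wro vxmed easx
Hunk 3: at line 2 remove [dzju,wro] add [ubpft,rckv] -> 7 lines: kudo snumf zwwky ubpft rckv vxmed easx
Final line count: 7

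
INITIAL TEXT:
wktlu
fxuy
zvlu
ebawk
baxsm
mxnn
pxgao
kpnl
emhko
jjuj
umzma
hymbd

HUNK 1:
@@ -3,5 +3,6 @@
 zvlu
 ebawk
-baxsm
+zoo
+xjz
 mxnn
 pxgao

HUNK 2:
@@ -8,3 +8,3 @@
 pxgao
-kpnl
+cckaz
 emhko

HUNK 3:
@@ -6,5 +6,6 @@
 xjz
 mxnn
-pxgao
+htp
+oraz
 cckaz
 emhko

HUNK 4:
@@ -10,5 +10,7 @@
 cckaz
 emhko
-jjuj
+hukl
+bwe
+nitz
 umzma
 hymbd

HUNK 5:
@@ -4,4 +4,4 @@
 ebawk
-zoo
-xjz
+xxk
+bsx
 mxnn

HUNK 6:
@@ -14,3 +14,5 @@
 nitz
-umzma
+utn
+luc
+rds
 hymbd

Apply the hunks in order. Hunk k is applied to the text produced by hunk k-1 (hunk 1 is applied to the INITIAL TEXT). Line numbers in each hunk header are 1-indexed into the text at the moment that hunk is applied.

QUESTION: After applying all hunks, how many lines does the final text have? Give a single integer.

Answer: 18

Derivation:
Hunk 1: at line 3 remove [baxsm] add [zoo,xjz] -> 13 lines: wktlu fxuy zvlu ebawk zoo xjz mxnn pxgao kpnl emhko jjuj umzma hymbd
Hunk 2: at line 8 remove [kpnl] add [cckaz] -> 13 lines: wktlu fxuy zvlu ebawk zoo xjz mxnn pxgao cckaz emhko jjuj umzma hymbd
Hunk 3: at line 6 remove [pxgao] add [htp,oraz] -> 14 lines: wktlu fxuy zvlu ebawk zoo xjz mxnn htp oraz cckaz emhko jjuj umzma hymbd
Hunk 4: at line 10 remove [jjuj] add [hukl,bwe,nitz] -> 16 lines: wktlu fxuy zvlu ebawk zoo xjz mxnn htp oraz cckaz emhko hukl bwe nitz umzma hymbd
Hunk 5: at line 4 remove [zoo,xjz] add [xxk,bsx] -> 16 lines: wktlu fxuy zvlu ebawk xxk bsx mxnn htp oraz cckaz emhko hukl bwe nitz umzma hymbd
Hunk 6: at line 14 remove [umzma] add [utn,luc,rds] -> 18 lines: wktlu fxuy zvlu ebawk xxk bsx mxnn htp oraz cckaz emhko hukl bwe nitz utn luc rds hymbd
Final line count: 18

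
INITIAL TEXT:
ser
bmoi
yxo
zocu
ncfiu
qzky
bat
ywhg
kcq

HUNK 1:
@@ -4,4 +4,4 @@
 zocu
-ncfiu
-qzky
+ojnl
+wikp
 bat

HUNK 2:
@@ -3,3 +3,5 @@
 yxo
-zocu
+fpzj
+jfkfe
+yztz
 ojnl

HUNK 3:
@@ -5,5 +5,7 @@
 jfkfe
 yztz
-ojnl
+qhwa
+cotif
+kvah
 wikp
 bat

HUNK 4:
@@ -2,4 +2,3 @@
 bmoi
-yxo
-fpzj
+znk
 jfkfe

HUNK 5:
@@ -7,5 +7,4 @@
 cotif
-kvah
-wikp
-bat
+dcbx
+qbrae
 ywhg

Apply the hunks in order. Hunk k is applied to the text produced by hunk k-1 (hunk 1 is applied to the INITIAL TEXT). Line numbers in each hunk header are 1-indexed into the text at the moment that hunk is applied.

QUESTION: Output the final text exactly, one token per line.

Hunk 1: at line 4 remove [ncfiu,qzky] add [ojnl,wikp] -> 9 lines: ser bmoi yxo zocu ojnl wikp bat ywhg kcq
Hunk 2: at line 3 remove [zocu] add [fpzj,jfkfe,yztz] -> 11 lines: ser bmoi yxo fpzj jfkfe yztz ojnl wikp bat ywhg kcq
Hunk 3: at line 5 remove [ojnl] add [qhwa,cotif,kvah] -> 13 lines: ser bmoi yxo fpzj jfkfe yztz qhwa cotif kvah wikp bat ywhg kcq
Hunk 4: at line 2 remove [yxo,fpzj] add [znk] -> 12 lines: ser bmoi znk jfkfe yztz qhwa cotif kvah wikp bat ywhg kcq
Hunk 5: at line 7 remove [kvah,wikp,bat] add [dcbx,qbrae] -> 11 lines: ser bmoi znk jfkfe yztz qhwa cotif dcbx qbrae ywhg kcq

Answer: ser
bmoi
znk
jfkfe
yztz
qhwa
cotif
dcbx
qbrae
ywhg
kcq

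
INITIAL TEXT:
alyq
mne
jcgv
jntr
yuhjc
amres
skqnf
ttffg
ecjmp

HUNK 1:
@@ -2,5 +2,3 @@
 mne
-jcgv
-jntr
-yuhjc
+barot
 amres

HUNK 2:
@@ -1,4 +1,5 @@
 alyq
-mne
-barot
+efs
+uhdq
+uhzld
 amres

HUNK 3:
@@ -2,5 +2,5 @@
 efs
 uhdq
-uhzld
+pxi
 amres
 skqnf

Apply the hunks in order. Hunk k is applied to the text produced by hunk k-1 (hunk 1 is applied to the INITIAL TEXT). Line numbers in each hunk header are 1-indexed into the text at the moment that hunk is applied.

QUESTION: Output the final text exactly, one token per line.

Hunk 1: at line 2 remove [jcgv,jntr,yuhjc] add [barot] -> 7 lines: alyq mne barot amres skqnf ttffg ecjmp
Hunk 2: at line 1 remove [mne,barot] add [efs,uhdq,uhzld] -> 8 lines: alyq efs uhdq uhzld amres skqnf ttffg ecjmp
Hunk 3: at line 2 remove [uhzld] add [pxi] -> 8 lines: alyq efs uhdq pxi amres skqnf ttffg ecjmp

Answer: alyq
efs
uhdq
pxi
amres
skqnf
ttffg
ecjmp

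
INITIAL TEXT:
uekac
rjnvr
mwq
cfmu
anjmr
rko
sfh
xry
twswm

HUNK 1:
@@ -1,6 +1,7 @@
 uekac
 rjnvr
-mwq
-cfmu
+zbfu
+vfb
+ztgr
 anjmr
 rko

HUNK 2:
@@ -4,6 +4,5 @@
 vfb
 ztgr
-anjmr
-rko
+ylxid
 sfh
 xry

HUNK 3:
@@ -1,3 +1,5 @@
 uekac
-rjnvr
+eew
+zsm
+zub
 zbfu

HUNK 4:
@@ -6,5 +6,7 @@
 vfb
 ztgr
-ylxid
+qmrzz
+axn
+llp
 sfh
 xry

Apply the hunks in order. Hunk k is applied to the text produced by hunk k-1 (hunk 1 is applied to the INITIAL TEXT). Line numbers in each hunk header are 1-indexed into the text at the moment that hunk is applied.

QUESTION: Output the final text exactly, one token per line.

Hunk 1: at line 1 remove [mwq,cfmu] add [zbfu,vfb,ztgr] -> 10 lines: uekac rjnvr zbfu vfb ztgr anjmr rko sfh xry twswm
Hunk 2: at line 4 remove [anjmr,rko] add [ylxid] -> 9 lines: uekac rjnvr zbfu vfb ztgr ylxid sfh xry twswm
Hunk 3: at line 1 remove [rjnvr] add [eew,zsm,zub] -> 11 lines: uekac eew zsm zub zbfu vfb ztgr ylxid sfh xry twswm
Hunk 4: at line 6 remove [ylxid] add [qmrzz,axn,llp] -> 13 lines: uekac eew zsm zub zbfu vfb ztgr qmrzz axn llp sfh xry twswm

Answer: uekac
eew
zsm
zub
zbfu
vfb
ztgr
qmrzz
axn
llp
sfh
xry
twswm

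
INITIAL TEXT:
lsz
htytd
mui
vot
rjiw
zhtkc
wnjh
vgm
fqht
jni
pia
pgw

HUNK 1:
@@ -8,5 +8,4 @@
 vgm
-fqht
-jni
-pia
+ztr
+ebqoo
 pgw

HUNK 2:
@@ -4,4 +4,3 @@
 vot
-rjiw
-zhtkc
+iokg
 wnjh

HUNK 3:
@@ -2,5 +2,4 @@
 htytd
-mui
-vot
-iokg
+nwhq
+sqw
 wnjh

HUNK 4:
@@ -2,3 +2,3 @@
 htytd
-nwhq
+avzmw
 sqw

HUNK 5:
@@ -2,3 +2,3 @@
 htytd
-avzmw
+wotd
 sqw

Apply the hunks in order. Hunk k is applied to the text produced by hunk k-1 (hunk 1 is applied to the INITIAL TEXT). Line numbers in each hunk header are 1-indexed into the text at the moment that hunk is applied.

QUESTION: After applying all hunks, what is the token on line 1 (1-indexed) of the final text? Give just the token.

Hunk 1: at line 8 remove [fqht,jni,pia] add [ztr,ebqoo] -> 11 lines: lsz htytd mui vot rjiw zhtkc wnjh vgm ztr ebqoo pgw
Hunk 2: at line 4 remove [rjiw,zhtkc] add [iokg] -> 10 lines: lsz htytd mui vot iokg wnjh vgm ztr ebqoo pgw
Hunk 3: at line 2 remove [mui,vot,iokg] add [nwhq,sqw] -> 9 lines: lsz htytd nwhq sqw wnjh vgm ztr ebqoo pgw
Hunk 4: at line 2 remove [nwhq] add [avzmw] -> 9 lines: lsz htytd avzmw sqw wnjh vgm ztr ebqoo pgw
Hunk 5: at line 2 remove [avzmw] add [wotd] -> 9 lines: lsz htytd wotd sqw wnjh vgm ztr ebqoo pgw
Final line 1: lsz

Answer: lsz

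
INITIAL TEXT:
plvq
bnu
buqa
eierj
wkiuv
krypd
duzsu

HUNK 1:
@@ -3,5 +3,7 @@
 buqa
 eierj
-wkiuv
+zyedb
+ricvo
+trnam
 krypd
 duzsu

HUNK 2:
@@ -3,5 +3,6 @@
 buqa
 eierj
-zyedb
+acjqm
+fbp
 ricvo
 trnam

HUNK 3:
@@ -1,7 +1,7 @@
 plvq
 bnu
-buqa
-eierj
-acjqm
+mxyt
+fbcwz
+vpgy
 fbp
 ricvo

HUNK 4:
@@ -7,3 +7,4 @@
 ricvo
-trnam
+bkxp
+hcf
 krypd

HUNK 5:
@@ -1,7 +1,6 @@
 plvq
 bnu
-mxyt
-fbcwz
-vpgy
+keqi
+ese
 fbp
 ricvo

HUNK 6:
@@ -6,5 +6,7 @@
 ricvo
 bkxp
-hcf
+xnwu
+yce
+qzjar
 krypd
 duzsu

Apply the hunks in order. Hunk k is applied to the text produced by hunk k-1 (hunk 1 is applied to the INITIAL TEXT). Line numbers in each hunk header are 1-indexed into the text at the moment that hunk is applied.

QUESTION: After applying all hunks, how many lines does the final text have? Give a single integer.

Answer: 12

Derivation:
Hunk 1: at line 3 remove [wkiuv] add [zyedb,ricvo,trnam] -> 9 lines: plvq bnu buqa eierj zyedb ricvo trnam krypd duzsu
Hunk 2: at line 3 remove [zyedb] add [acjqm,fbp] -> 10 lines: plvq bnu buqa eierj acjqm fbp ricvo trnam krypd duzsu
Hunk 3: at line 1 remove [buqa,eierj,acjqm] add [mxyt,fbcwz,vpgy] -> 10 lines: plvq bnu mxyt fbcwz vpgy fbp ricvo trnam krypd duzsu
Hunk 4: at line 7 remove [trnam] add [bkxp,hcf] -> 11 lines: plvq bnu mxyt fbcwz vpgy fbp ricvo bkxp hcf krypd duzsu
Hunk 5: at line 1 remove [mxyt,fbcwz,vpgy] add [keqi,ese] -> 10 lines: plvq bnu keqi ese fbp ricvo bkxp hcf krypd duzsu
Hunk 6: at line 6 remove [hcf] add [xnwu,yce,qzjar] -> 12 lines: plvq bnu keqi ese fbp ricvo bkxp xnwu yce qzjar krypd duzsu
Final line count: 12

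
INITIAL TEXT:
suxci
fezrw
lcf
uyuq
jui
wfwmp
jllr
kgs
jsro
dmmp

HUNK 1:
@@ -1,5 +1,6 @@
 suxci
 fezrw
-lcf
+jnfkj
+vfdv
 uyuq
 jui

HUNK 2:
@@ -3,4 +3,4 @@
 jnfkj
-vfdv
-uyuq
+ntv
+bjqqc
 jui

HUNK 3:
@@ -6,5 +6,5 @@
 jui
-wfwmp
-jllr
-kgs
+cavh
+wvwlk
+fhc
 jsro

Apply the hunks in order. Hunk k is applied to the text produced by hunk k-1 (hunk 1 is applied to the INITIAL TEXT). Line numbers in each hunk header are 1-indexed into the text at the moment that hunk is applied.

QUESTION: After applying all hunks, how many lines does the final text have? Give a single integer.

Hunk 1: at line 1 remove [lcf] add [jnfkj,vfdv] -> 11 lines: suxci fezrw jnfkj vfdv uyuq jui wfwmp jllr kgs jsro dmmp
Hunk 2: at line 3 remove [vfdv,uyuq] add [ntv,bjqqc] -> 11 lines: suxci fezrw jnfkj ntv bjqqc jui wfwmp jllr kgs jsro dmmp
Hunk 3: at line 6 remove [wfwmp,jllr,kgs] add [cavh,wvwlk,fhc] -> 11 lines: suxci fezrw jnfkj ntv bjqqc jui cavh wvwlk fhc jsro dmmp
Final line count: 11

Answer: 11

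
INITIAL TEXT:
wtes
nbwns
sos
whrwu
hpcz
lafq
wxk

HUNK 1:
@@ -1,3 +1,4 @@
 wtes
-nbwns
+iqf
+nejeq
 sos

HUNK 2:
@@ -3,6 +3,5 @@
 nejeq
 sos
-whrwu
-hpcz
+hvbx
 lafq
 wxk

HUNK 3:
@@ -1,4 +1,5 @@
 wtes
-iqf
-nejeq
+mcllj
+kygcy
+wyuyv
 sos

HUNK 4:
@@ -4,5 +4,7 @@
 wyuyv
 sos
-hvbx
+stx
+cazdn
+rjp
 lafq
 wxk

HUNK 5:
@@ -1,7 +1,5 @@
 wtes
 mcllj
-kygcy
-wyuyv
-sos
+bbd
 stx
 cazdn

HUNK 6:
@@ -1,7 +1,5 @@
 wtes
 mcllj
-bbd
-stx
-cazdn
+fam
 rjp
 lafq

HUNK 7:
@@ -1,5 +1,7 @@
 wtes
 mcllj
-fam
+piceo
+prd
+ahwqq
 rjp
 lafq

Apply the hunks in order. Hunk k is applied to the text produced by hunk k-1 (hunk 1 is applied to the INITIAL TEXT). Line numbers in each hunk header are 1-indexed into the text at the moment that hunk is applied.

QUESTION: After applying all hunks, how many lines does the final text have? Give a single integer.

Hunk 1: at line 1 remove [nbwns] add [iqf,nejeq] -> 8 lines: wtes iqf nejeq sos whrwu hpcz lafq wxk
Hunk 2: at line 3 remove [whrwu,hpcz] add [hvbx] -> 7 lines: wtes iqf nejeq sos hvbx lafq wxk
Hunk 3: at line 1 remove [iqf,nejeq] add [mcllj,kygcy,wyuyv] -> 8 lines: wtes mcllj kygcy wyuyv sos hvbx lafq wxk
Hunk 4: at line 4 remove [hvbx] add [stx,cazdn,rjp] -> 10 lines: wtes mcllj kygcy wyuyv sos stx cazdn rjp lafq wxk
Hunk 5: at line 1 remove [kygcy,wyuyv,sos] add [bbd] -> 8 lines: wtes mcllj bbd stx cazdn rjp lafq wxk
Hunk 6: at line 1 remove [bbd,stx,cazdn] add [fam] -> 6 lines: wtes mcllj fam rjp lafq wxk
Hunk 7: at line 1 remove [fam] add [piceo,prd,ahwqq] -> 8 lines: wtes mcllj piceo prd ahwqq rjp lafq wxk
Final line count: 8

Answer: 8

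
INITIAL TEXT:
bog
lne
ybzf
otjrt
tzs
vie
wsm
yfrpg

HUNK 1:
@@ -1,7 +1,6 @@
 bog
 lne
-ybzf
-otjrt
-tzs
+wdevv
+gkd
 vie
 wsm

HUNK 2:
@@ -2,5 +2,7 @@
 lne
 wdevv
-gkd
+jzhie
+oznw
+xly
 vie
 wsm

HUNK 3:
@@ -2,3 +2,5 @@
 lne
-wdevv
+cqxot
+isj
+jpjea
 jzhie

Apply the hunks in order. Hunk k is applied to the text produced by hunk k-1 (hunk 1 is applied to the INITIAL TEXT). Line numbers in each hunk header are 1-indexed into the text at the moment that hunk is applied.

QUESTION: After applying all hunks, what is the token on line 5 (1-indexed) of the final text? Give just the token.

Hunk 1: at line 1 remove [ybzf,otjrt,tzs] add [wdevv,gkd] -> 7 lines: bog lne wdevv gkd vie wsm yfrpg
Hunk 2: at line 2 remove [gkd] add [jzhie,oznw,xly] -> 9 lines: bog lne wdevv jzhie oznw xly vie wsm yfrpg
Hunk 3: at line 2 remove [wdevv] add [cqxot,isj,jpjea] -> 11 lines: bog lne cqxot isj jpjea jzhie oznw xly vie wsm yfrpg
Final line 5: jpjea

Answer: jpjea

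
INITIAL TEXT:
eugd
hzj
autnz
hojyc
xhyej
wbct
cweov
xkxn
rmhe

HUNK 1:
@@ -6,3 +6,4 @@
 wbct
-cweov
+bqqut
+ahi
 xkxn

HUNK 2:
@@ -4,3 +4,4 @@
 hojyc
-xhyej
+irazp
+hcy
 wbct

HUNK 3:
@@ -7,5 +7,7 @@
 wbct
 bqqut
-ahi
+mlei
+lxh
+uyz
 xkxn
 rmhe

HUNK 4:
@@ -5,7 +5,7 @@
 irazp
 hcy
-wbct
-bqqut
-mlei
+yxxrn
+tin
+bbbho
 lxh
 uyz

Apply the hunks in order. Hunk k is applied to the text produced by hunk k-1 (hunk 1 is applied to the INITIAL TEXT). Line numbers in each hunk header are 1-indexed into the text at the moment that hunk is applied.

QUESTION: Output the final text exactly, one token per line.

Hunk 1: at line 6 remove [cweov] add [bqqut,ahi] -> 10 lines: eugd hzj autnz hojyc xhyej wbct bqqut ahi xkxn rmhe
Hunk 2: at line 4 remove [xhyej] add [irazp,hcy] -> 11 lines: eugd hzj autnz hojyc irazp hcy wbct bqqut ahi xkxn rmhe
Hunk 3: at line 7 remove [ahi] add [mlei,lxh,uyz] -> 13 lines: eugd hzj autnz hojyc irazp hcy wbct bqqut mlei lxh uyz xkxn rmhe
Hunk 4: at line 5 remove [wbct,bqqut,mlei] add [yxxrn,tin,bbbho] -> 13 lines: eugd hzj autnz hojyc irazp hcy yxxrn tin bbbho lxh uyz xkxn rmhe

Answer: eugd
hzj
autnz
hojyc
irazp
hcy
yxxrn
tin
bbbho
lxh
uyz
xkxn
rmhe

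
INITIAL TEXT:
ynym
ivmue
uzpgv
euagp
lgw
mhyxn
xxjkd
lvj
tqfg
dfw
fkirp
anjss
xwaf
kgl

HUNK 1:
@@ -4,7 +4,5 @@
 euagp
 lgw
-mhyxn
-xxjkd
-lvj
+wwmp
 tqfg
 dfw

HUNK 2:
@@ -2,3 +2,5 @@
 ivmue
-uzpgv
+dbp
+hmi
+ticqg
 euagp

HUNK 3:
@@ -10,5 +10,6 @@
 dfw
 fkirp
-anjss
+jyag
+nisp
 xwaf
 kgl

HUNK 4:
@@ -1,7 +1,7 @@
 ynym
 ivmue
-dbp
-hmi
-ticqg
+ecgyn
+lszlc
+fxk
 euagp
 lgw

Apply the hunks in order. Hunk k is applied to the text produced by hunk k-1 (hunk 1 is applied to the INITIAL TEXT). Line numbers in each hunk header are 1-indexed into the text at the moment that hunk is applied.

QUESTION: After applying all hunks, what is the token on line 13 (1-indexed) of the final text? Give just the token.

Hunk 1: at line 4 remove [mhyxn,xxjkd,lvj] add [wwmp] -> 12 lines: ynym ivmue uzpgv euagp lgw wwmp tqfg dfw fkirp anjss xwaf kgl
Hunk 2: at line 2 remove [uzpgv] add [dbp,hmi,ticqg] -> 14 lines: ynym ivmue dbp hmi ticqg euagp lgw wwmp tqfg dfw fkirp anjss xwaf kgl
Hunk 3: at line 10 remove [anjss] add [jyag,nisp] -> 15 lines: ynym ivmue dbp hmi ticqg euagp lgw wwmp tqfg dfw fkirp jyag nisp xwaf kgl
Hunk 4: at line 1 remove [dbp,hmi,ticqg] add [ecgyn,lszlc,fxk] -> 15 lines: ynym ivmue ecgyn lszlc fxk euagp lgw wwmp tqfg dfw fkirp jyag nisp xwaf kgl
Final line 13: nisp

Answer: nisp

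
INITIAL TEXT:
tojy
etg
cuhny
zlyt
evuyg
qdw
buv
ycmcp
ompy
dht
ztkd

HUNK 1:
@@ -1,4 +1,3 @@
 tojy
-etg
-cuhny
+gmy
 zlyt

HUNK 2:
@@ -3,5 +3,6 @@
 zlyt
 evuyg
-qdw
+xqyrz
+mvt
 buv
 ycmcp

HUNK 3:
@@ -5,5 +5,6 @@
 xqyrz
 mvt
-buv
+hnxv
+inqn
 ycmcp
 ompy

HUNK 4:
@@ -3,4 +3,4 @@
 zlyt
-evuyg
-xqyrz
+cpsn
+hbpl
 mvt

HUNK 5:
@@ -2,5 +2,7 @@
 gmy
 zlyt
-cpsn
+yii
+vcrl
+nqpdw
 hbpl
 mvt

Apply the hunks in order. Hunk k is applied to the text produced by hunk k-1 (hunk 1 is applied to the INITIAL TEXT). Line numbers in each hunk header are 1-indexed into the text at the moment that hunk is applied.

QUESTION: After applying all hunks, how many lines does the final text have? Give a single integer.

Answer: 14

Derivation:
Hunk 1: at line 1 remove [etg,cuhny] add [gmy] -> 10 lines: tojy gmy zlyt evuyg qdw buv ycmcp ompy dht ztkd
Hunk 2: at line 3 remove [qdw] add [xqyrz,mvt] -> 11 lines: tojy gmy zlyt evuyg xqyrz mvt buv ycmcp ompy dht ztkd
Hunk 3: at line 5 remove [buv] add [hnxv,inqn] -> 12 lines: tojy gmy zlyt evuyg xqyrz mvt hnxv inqn ycmcp ompy dht ztkd
Hunk 4: at line 3 remove [evuyg,xqyrz] add [cpsn,hbpl] -> 12 lines: tojy gmy zlyt cpsn hbpl mvt hnxv inqn ycmcp ompy dht ztkd
Hunk 5: at line 2 remove [cpsn] add [yii,vcrl,nqpdw] -> 14 lines: tojy gmy zlyt yii vcrl nqpdw hbpl mvt hnxv inqn ycmcp ompy dht ztkd
Final line count: 14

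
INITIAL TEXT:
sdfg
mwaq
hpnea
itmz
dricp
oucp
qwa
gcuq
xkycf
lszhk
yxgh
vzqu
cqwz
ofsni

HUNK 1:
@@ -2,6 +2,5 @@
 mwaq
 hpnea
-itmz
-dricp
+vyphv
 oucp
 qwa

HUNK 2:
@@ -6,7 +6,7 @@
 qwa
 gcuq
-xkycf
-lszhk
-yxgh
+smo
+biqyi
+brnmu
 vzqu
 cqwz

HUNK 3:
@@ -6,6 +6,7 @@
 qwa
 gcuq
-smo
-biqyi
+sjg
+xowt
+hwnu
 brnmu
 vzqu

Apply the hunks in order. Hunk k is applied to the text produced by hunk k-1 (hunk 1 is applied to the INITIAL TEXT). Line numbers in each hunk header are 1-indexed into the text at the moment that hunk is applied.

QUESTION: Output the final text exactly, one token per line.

Hunk 1: at line 2 remove [itmz,dricp] add [vyphv] -> 13 lines: sdfg mwaq hpnea vyphv oucp qwa gcuq xkycf lszhk yxgh vzqu cqwz ofsni
Hunk 2: at line 6 remove [xkycf,lszhk,yxgh] add [smo,biqyi,brnmu] -> 13 lines: sdfg mwaq hpnea vyphv oucp qwa gcuq smo biqyi brnmu vzqu cqwz ofsni
Hunk 3: at line 6 remove [smo,biqyi] add [sjg,xowt,hwnu] -> 14 lines: sdfg mwaq hpnea vyphv oucp qwa gcuq sjg xowt hwnu brnmu vzqu cqwz ofsni

Answer: sdfg
mwaq
hpnea
vyphv
oucp
qwa
gcuq
sjg
xowt
hwnu
brnmu
vzqu
cqwz
ofsni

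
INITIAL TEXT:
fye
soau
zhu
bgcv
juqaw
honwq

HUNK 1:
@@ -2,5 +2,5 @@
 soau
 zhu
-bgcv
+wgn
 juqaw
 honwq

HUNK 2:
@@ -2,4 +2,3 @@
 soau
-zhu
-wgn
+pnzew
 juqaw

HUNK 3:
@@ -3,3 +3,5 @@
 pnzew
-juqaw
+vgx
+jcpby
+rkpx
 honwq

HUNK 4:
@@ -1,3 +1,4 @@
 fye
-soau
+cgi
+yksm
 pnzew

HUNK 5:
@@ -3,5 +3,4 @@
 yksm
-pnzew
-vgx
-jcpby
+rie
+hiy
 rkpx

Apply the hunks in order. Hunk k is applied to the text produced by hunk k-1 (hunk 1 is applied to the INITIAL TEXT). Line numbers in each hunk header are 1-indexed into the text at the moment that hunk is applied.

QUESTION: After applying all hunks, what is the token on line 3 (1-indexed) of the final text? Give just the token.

Answer: yksm

Derivation:
Hunk 1: at line 2 remove [bgcv] add [wgn] -> 6 lines: fye soau zhu wgn juqaw honwq
Hunk 2: at line 2 remove [zhu,wgn] add [pnzew] -> 5 lines: fye soau pnzew juqaw honwq
Hunk 3: at line 3 remove [juqaw] add [vgx,jcpby,rkpx] -> 7 lines: fye soau pnzew vgx jcpby rkpx honwq
Hunk 4: at line 1 remove [soau] add [cgi,yksm] -> 8 lines: fye cgi yksm pnzew vgx jcpby rkpx honwq
Hunk 5: at line 3 remove [pnzew,vgx,jcpby] add [rie,hiy] -> 7 lines: fye cgi yksm rie hiy rkpx honwq
Final line 3: yksm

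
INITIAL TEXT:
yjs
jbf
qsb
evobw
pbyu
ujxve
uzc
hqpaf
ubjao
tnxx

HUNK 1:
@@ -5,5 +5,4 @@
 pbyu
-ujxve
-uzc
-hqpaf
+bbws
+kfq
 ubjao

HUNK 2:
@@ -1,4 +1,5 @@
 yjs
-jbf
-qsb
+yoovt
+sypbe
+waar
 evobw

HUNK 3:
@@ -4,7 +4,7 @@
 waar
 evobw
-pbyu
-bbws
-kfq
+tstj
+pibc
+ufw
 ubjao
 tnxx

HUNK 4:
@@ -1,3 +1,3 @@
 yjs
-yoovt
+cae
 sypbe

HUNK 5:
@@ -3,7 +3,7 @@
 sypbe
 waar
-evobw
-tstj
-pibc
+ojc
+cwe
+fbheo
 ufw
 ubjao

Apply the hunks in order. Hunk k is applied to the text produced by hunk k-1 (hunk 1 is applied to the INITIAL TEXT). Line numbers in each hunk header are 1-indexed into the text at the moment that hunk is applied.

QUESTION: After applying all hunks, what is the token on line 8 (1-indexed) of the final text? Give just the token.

Hunk 1: at line 5 remove [ujxve,uzc,hqpaf] add [bbws,kfq] -> 9 lines: yjs jbf qsb evobw pbyu bbws kfq ubjao tnxx
Hunk 2: at line 1 remove [jbf,qsb] add [yoovt,sypbe,waar] -> 10 lines: yjs yoovt sypbe waar evobw pbyu bbws kfq ubjao tnxx
Hunk 3: at line 4 remove [pbyu,bbws,kfq] add [tstj,pibc,ufw] -> 10 lines: yjs yoovt sypbe waar evobw tstj pibc ufw ubjao tnxx
Hunk 4: at line 1 remove [yoovt] add [cae] -> 10 lines: yjs cae sypbe waar evobw tstj pibc ufw ubjao tnxx
Hunk 5: at line 3 remove [evobw,tstj,pibc] add [ojc,cwe,fbheo] -> 10 lines: yjs cae sypbe waar ojc cwe fbheo ufw ubjao tnxx
Final line 8: ufw

Answer: ufw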